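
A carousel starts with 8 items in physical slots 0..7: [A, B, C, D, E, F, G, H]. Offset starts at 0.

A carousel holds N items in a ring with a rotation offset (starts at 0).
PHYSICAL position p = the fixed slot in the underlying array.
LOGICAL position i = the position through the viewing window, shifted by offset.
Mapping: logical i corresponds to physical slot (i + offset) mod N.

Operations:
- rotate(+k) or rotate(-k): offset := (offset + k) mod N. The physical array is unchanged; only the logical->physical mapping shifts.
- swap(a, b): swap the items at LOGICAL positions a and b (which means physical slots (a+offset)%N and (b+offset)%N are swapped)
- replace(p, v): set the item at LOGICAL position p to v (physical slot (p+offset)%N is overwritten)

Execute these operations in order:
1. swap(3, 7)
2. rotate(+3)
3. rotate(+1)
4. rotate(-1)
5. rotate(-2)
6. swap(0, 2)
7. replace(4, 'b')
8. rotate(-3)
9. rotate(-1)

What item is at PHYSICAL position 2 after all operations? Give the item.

After op 1 (swap(3, 7)): offset=0, physical=[A,B,C,H,E,F,G,D], logical=[A,B,C,H,E,F,G,D]
After op 2 (rotate(+3)): offset=3, physical=[A,B,C,H,E,F,G,D], logical=[H,E,F,G,D,A,B,C]
After op 3 (rotate(+1)): offset=4, physical=[A,B,C,H,E,F,G,D], logical=[E,F,G,D,A,B,C,H]
After op 4 (rotate(-1)): offset=3, physical=[A,B,C,H,E,F,G,D], logical=[H,E,F,G,D,A,B,C]
After op 5 (rotate(-2)): offset=1, physical=[A,B,C,H,E,F,G,D], logical=[B,C,H,E,F,G,D,A]
After op 6 (swap(0, 2)): offset=1, physical=[A,H,C,B,E,F,G,D], logical=[H,C,B,E,F,G,D,A]
After op 7 (replace(4, 'b')): offset=1, physical=[A,H,C,B,E,b,G,D], logical=[H,C,B,E,b,G,D,A]
After op 8 (rotate(-3)): offset=6, physical=[A,H,C,B,E,b,G,D], logical=[G,D,A,H,C,B,E,b]
After op 9 (rotate(-1)): offset=5, physical=[A,H,C,B,E,b,G,D], logical=[b,G,D,A,H,C,B,E]

Answer: C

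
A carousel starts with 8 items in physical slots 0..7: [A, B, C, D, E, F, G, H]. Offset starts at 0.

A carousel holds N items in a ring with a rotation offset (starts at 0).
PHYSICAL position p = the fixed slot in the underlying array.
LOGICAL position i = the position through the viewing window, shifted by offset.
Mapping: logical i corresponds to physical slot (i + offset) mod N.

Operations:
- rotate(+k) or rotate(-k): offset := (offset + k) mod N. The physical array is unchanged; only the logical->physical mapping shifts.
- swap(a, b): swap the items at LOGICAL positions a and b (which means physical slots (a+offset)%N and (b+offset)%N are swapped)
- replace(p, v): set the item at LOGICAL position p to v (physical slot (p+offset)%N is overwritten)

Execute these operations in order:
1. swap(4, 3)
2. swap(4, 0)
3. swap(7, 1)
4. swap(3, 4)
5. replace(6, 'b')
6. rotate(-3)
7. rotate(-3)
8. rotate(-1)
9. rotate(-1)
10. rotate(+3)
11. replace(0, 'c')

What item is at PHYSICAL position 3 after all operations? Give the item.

Answer: c

Derivation:
After op 1 (swap(4, 3)): offset=0, physical=[A,B,C,E,D,F,G,H], logical=[A,B,C,E,D,F,G,H]
After op 2 (swap(4, 0)): offset=0, physical=[D,B,C,E,A,F,G,H], logical=[D,B,C,E,A,F,G,H]
After op 3 (swap(7, 1)): offset=0, physical=[D,H,C,E,A,F,G,B], logical=[D,H,C,E,A,F,G,B]
After op 4 (swap(3, 4)): offset=0, physical=[D,H,C,A,E,F,G,B], logical=[D,H,C,A,E,F,G,B]
After op 5 (replace(6, 'b')): offset=0, physical=[D,H,C,A,E,F,b,B], logical=[D,H,C,A,E,F,b,B]
After op 6 (rotate(-3)): offset=5, physical=[D,H,C,A,E,F,b,B], logical=[F,b,B,D,H,C,A,E]
After op 7 (rotate(-3)): offset=2, physical=[D,H,C,A,E,F,b,B], logical=[C,A,E,F,b,B,D,H]
After op 8 (rotate(-1)): offset=1, physical=[D,H,C,A,E,F,b,B], logical=[H,C,A,E,F,b,B,D]
After op 9 (rotate(-1)): offset=0, physical=[D,H,C,A,E,F,b,B], logical=[D,H,C,A,E,F,b,B]
After op 10 (rotate(+3)): offset=3, physical=[D,H,C,A,E,F,b,B], logical=[A,E,F,b,B,D,H,C]
After op 11 (replace(0, 'c')): offset=3, physical=[D,H,C,c,E,F,b,B], logical=[c,E,F,b,B,D,H,C]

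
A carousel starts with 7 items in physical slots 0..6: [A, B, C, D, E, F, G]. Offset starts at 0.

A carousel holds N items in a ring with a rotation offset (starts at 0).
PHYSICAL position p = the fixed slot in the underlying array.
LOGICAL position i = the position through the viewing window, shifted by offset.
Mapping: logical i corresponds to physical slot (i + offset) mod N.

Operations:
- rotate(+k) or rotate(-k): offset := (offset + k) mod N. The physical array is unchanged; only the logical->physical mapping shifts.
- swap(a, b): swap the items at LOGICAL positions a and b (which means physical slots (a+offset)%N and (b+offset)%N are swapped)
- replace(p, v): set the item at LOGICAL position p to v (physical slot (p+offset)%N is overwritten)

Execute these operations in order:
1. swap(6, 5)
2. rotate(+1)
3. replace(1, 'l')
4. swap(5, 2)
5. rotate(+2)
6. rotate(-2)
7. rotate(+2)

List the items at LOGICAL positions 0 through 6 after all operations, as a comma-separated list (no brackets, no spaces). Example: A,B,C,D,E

After op 1 (swap(6, 5)): offset=0, physical=[A,B,C,D,E,G,F], logical=[A,B,C,D,E,G,F]
After op 2 (rotate(+1)): offset=1, physical=[A,B,C,D,E,G,F], logical=[B,C,D,E,G,F,A]
After op 3 (replace(1, 'l')): offset=1, physical=[A,B,l,D,E,G,F], logical=[B,l,D,E,G,F,A]
After op 4 (swap(5, 2)): offset=1, physical=[A,B,l,F,E,G,D], logical=[B,l,F,E,G,D,A]
After op 5 (rotate(+2)): offset=3, physical=[A,B,l,F,E,G,D], logical=[F,E,G,D,A,B,l]
After op 6 (rotate(-2)): offset=1, physical=[A,B,l,F,E,G,D], logical=[B,l,F,E,G,D,A]
After op 7 (rotate(+2)): offset=3, physical=[A,B,l,F,E,G,D], logical=[F,E,G,D,A,B,l]

Answer: F,E,G,D,A,B,l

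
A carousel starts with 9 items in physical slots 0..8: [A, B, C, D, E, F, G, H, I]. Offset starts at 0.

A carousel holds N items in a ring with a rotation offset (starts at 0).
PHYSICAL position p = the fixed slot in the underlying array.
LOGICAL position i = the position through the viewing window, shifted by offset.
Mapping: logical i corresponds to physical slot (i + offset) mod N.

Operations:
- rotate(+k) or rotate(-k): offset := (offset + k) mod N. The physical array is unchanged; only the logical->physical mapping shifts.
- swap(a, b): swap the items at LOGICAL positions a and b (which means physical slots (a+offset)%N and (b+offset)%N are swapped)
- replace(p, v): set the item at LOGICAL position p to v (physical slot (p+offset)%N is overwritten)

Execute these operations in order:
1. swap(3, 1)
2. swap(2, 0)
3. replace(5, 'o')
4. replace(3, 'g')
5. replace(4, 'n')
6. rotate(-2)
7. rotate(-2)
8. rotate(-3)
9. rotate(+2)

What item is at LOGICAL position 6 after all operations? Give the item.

Answer: D

Derivation:
After op 1 (swap(3, 1)): offset=0, physical=[A,D,C,B,E,F,G,H,I], logical=[A,D,C,B,E,F,G,H,I]
After op 2 (swap(2, 0)): offset=0, physical=[C,D,A,B,E,F,G,H,I], logical=[C,D,A,B,E,F,G,H,I]
After op 3 (replace(5, 'o')): offset=0, physical=[C,D,A,B,E,o,G,H,I], logical=[C,D,A,B,E,o,G,H,I]
After op 4 (replace(3, 'g')): offset=0, physical=[C,D,A,g,E,o,G,H,I], logical=[C,D,A,g,E,o,G,H,I]
After op 5 (replace(4, 'n')): offset=0, physical=[C,D,A,g,n,o,G,H,I], logical=[C,D,A,g,n,o,G,H,I]
After op 6 (rotate(-2)): offset=7, physical=[C,D,A,g,n,o,G,H,I], logical=[H,I,C,D,A,g,n,o,G]
After op 7 (rotate(-2)): offset=5, physical=[C,D,A,g,n,o,G,H,I], logical=[o,G,H,I,C,D,A,g,n]
After op 8 (rotate(-3)): offset=2, physical=[C,D,A,g,n,o,G,H,I], logical=[A,g,n,o,G,H,I,C,D]
After op 9 (rotate(+2)): offset=4, physical=[C,D,A,g,n,o,G,H,I], logical=[n,o,G,H,I,C,D,A,g]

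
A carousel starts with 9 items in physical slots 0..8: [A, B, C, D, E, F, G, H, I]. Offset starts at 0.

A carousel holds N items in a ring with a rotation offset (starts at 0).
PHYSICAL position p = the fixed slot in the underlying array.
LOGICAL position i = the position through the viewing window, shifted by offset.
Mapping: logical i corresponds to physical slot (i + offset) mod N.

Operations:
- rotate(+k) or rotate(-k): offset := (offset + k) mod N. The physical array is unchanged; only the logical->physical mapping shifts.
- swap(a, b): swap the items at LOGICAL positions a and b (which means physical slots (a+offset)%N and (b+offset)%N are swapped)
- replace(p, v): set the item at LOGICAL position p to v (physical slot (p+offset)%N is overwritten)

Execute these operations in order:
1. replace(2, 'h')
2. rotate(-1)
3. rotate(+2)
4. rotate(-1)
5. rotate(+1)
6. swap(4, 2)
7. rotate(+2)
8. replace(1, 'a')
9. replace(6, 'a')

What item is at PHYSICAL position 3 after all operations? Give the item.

After op 1 (replace(2, 'h')): offset=0, physical=[A,B,h,D,E,F,G,H,I], logical=[A,B,h,D,E,F,G,H,I]
After op 2 (rotate(-1)): offset=8, physical=[A,B,h,D,E,F,G,H,I], logical=[I,A,B,h,D,E,F,G,H]
After op 3 (rotate(+2)): offset=1, physical=[A,B,h,D,E,F,G,H,I], logical=[B,h,D,E,F,G,H,I,A]
After op 4 (rotate(-1)): offset=0, physical=[A,B,h,D,E,F,G,H,I], logical=[A,B,h,D,E,F,G,H,I]
After op 5 (rotate(+1)): offset=1, physical=[A,B,h,D,E,F,G,H,I], logical=[B,h,D,E,F,G,H,I,A]
After op 6 (swap(4, 2)): offset=1, physical=[A,B,h,F,E,D,G,H,I], logical=[B,h,F,E,D,G,H,I,A]
After op 7 (rotate(+2)): offset=3, physical=[A,B,h,F,E,D,G,H,I], logical=[F,E,D,G,H,I,A,B,h]
After op 8 (replace(1, 'a')): offset=3, physical=[A,B,h,F,a,D,G,H,I], logical=[F,a,D,G,H,I,A,B,h]
After op 9 (replace(6, 'a')): offset=3, physical=[a,B,h,F,a,D,G,H,I], logical=[F,a,D,G,H,I,a,B,h]

Answer: F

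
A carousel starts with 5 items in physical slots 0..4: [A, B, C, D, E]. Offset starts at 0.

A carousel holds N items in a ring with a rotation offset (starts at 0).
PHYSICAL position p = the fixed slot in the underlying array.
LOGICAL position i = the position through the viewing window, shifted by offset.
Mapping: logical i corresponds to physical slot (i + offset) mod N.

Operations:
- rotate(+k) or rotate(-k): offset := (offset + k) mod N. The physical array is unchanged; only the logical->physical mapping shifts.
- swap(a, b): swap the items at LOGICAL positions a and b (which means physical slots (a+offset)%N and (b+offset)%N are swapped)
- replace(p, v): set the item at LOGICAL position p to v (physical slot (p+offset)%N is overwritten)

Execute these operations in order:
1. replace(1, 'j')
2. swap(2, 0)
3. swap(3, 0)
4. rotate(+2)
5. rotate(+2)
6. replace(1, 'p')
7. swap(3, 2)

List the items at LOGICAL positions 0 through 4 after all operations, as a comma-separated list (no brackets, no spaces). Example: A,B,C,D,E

After op 1 (replace(1, 'j')): offset=0, physical=[A,j,C,D,E], logical=[A,j,C,D,E]
After op 2 (swap(2, 0)): offset=0, physical=[C,j,A,D,E], logical=[C,j,A,D,E]
After op 3 (swap(3, 0)): offset=0, physical=[D,j,A,C,E], logical=[D,j,A,C,E]
After op 4 (rotate(+2)): offset=2, physical=[D,j,A,C,E], logical=[A,C,E,D,j]
After op 5 (rotate(+2)): offset=4, physical=[D,j,A,C,E], logical=[E,D,j,A,C]
After op 6 (replace(1, 'p')): offset=4, physical=[p,j,A,C,E], logical=[E,p,j,A,C]
After op 7 (swap(3, 2)): offset=4, physical=[p,A,j,C,E], logical=[E,p,A,j,C]

Answer: E,p,A,j,C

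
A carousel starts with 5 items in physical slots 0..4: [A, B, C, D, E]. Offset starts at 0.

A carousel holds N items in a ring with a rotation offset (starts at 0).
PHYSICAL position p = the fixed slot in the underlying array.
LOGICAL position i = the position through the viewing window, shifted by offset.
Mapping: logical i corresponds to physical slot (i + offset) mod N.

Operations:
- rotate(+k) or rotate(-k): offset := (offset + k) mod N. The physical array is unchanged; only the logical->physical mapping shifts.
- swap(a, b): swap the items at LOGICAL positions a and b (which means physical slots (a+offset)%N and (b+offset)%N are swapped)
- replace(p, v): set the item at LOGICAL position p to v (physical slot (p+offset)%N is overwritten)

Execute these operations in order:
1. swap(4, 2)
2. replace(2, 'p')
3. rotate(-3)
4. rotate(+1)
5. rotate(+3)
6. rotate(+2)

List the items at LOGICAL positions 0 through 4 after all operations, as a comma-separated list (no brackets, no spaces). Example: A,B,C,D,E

After op 1 (swap(4, 2)): offset=0, physical=[A,B,E,D,C], logical=[A,B,E,D,C]
After op 2 (replace(2, 'p')): offset=0, physical=[A,B,p,D,C], logical=[A,B,p,D,C]
After op 3 (rotate(-3)): offset=2, physical=[A,B,p,D,C], logical=[p,D,C,A,B]
After op 4 (rotate(+1)): offset=3, physical=[A,B,p,D,C], logical=[D,C,A,B,p]
After op 5 (rotate(+3)): offset=1, physical=[A,B,p,D,C], logical=[B,p,D,C,A]
After op 6 (rotate(+2)): offset=3, physical=[A,B,p,D,C], logical=[D,C,A,B,p]

Answer: D,C,A,B,p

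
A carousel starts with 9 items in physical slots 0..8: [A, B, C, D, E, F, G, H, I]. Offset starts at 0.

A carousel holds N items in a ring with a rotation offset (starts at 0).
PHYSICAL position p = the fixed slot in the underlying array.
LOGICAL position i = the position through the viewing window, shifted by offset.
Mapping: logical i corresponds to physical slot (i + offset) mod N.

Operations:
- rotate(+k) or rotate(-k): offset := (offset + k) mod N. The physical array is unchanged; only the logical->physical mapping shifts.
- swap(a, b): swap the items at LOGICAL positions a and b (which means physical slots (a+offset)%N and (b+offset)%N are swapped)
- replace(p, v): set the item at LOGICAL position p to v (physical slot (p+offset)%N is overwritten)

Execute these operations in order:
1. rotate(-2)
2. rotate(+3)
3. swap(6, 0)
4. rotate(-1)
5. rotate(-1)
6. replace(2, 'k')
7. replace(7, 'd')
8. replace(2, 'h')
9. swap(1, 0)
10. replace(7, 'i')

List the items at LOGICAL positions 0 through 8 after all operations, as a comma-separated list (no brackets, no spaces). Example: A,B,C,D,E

After op 1 (rotate(-2)): offset=7, physical=[A,B,C,D,E,F,G,H,I], logical=[H,I,A,B,C,D,E,F,G]
After op 2 (rotate(+3)): offset=1, physical=[A,B,C,D,E,F,G,H,I], logical=[B,C,D,E,F,G,H,I,A]
After op 3 (swap(6, 0)): offset=1, physical=[A,H,C,D,E,F,G,B,I], logical=[H,C,D,E,F,G,B,I,A]
After op 4 (rotate(-1)): offset=0, physical=[A,H,C,D,E,F,G,B,I], logical=[A,H,C,D,E,F,G,B,I]
After op 5 (rotate(-1)): offset=8, physical=[A,H,C,D,E,F,G,B,I], logical=[I,A,H,C,D,E,F,G,B]
After op 6 (replace(2, 'k')): offset=8, physical=[A,k,C,D,E,F,G,B,I], logical=[I,A,k,C,D,E,F,G,B]
After op 7 (replace(7, 'd')): offset=8, physical=[A,k,C,D,E,F,d,B,I], logical=[I,A,k,C,D,E,F,d,B]
After op 8 (replace(2, 'h')): offset=8, physical=[A,h,C,D,E,F,d,B,I], logical=[I,A,h,C,D,E,F,d,B]
After op 9 (swap(1, 0)): offset=8, physical=[I,h,C,D,E,F,d,B,A], logical=[A,I,h,C,D,E,F,d,B]
After op 10 (replace(7, 'i')): offset=8, physical=[I,h,C,D,E,F,i,B,A], logical=[A,I,h,C,D,E,F,i,B]

Answer: A,I,h,C,D,E,F,i,B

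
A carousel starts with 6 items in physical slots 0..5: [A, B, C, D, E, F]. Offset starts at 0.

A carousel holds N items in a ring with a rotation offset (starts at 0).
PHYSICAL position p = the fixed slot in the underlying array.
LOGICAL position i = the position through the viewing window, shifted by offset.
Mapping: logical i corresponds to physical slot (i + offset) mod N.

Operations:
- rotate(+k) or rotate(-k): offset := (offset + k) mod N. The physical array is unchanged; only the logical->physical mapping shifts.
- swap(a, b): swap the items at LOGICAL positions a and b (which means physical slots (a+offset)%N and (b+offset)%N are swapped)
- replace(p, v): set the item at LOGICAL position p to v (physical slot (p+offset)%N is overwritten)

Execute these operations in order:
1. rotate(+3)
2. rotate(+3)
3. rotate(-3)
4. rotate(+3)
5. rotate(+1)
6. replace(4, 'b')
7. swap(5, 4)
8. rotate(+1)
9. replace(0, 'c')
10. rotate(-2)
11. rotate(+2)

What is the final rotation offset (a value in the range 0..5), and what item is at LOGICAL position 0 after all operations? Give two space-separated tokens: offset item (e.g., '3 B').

After op 1 (rotate(+3)): offset=3, physical=[A,B,C,D,E,F], logical=[D,E,F,A,B,C]
After op 2 (rotate(+3)): offset=0, physical=[A,B,C,D,E,F], logical=[A,B,C,D,E,F]
After op 3 (rotate(-3)): offset=3, physical=[A,B,C,D,E,F], logical=[D,E,F,A,B,C]
After op 4 (rotate(+3)): offset=0, physical=[A,B,C,D,E,F], logical=[A,B,C,D,E,F]
After op 5 (rotate(+1)): offset=1, physical=[A,B,C,D,E,F], logical=[B,C,D,E,F,A]
After op 6 (replace(4, 'b')): offset=1, physical=[A,B,C,D,E,b], logical=[B,C,D,E,b,A]
After op 7 (swap(5, 4)): offset=1, physical=[b,B,C,D,E,A], logical=[B,C,D,E,A,b]
After op 8 (rotate(+1)): offset=2, physical=[b,B,C,D,E,A], logical=[C,D,E,A,b,B]
After op 9 (replace(0, 'c')): offset=2, physical=[b,B,c,D,E,A], logical=[c,D,E,A,b,B]
After op 10 (rotate(-2)): offset=0, physical=[b,B,c,D,E,A], logical=[b,B,c,D,E,A]
After op 11 (rotate(+2)): offset=2, physical=[b,B,c,D,E,A], logical=[c,D,E,A,b,B]

Answer: 2 c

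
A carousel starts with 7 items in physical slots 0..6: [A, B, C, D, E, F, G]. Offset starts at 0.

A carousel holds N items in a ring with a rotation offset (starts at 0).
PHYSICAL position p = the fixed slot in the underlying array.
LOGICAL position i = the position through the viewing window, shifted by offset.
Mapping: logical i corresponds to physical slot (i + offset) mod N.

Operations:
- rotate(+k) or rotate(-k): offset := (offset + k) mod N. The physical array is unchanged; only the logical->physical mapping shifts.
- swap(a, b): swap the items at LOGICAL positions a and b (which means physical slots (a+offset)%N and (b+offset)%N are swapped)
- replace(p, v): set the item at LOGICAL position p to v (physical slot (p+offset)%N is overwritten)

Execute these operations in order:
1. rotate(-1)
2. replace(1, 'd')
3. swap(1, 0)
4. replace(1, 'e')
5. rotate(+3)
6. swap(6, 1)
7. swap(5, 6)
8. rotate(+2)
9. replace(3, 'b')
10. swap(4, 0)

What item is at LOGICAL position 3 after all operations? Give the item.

After op 1 (rotate(-1)): offset=6, physical=[A,B,C,D,E,F,G], logical=[G,A,B,C,D,E,F]
After op 2 (replace(1, 'd')): offset=6, physical=[d,B,C,D,E,F,G], logical=[G,d,B,C,D,E,F]
After op 3 (swap(1, 0)): offset=6, physical=[G,B,C,D,E,F,d], logical=[d,G,B,C,D,E,F]
After op 4 (replace(1, 'e')): offset=6, physical=[e,B,C,D,E,F,d], logical=[d,e,B,C,D,E,F]
After op 5 (rotate(+3)): offset=2, physical=[e,B,C,D,E,F,d], logical=[C,D,E,F,d,e,B]
After op 6 (swap(6, 1)): offset=2, physical=[e,D,C,B,E,F,d], logical=[C,B,E,F,d,e,D]
After op 7 (swap(5, 6)): offset=2, physical=[D,e,C,B,E,F,d], logical=[C,B,E,F,d,D,e]
After op 8 (rotate(+2)): offset=4, physical=[D,e,C,B,E,F,d], logical=[E,F,d,D,e,C,B]
After op 9 (replace(3, 'b')): offset=4, physical=[b,e,C,B,E,F,d], logical=[E,F,d,b,e,C,B]
After op 10 (swap(4, 0)): offset=4, physical=[b,E,C,B,e,F,d], logical=[e,F,d,b,E,C,B]

Answer: b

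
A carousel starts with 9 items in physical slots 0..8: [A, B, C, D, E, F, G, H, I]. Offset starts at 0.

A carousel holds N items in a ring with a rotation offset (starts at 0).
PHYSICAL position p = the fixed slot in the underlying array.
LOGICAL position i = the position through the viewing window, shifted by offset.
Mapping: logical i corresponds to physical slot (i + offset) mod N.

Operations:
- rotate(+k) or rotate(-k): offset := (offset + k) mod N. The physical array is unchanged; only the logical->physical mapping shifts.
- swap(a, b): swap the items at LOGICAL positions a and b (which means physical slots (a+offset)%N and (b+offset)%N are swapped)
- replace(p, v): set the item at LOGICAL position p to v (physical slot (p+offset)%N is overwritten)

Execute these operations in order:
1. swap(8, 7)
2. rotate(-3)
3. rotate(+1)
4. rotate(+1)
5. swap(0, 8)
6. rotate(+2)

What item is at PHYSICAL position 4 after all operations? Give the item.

Answer: E

Derivation:
After op 1 (swap(8, 7)): offset=0, physical=[A,B,C,D,E,F,G,I,H], logical=[A,B,C,D,E,F,G,I,H]
After op 2 (rotate(-3)): offset=6, physical=[A,B,C,D,E,F,G,I,H], logical=[G,I,H,A,B,C,D,E,F]
After op 3 (rotate(+1)): offset=7, physical=[A,B,C,D,E,F,G,I,H], logical=[I,H,A,B,C,D,E,F,G]
After op 4 (rotate(+1)): offset=8, physical=[A,B,C,D,E,F,G,I,H], logical=[H,A,B,C,D,E,F,G,I]
After op 5 (swap(0, 8)): offset=8, physical=[A,B,C,D,E,F,G,H,I], logical=[I,A,B,C,D,E,F,G,H]
After op 6 (rotate(+2)): offset=1, physical=[A,B,C,D,E,F,G,H,I], logical=[B,C,D,E,F,G,H,I,A]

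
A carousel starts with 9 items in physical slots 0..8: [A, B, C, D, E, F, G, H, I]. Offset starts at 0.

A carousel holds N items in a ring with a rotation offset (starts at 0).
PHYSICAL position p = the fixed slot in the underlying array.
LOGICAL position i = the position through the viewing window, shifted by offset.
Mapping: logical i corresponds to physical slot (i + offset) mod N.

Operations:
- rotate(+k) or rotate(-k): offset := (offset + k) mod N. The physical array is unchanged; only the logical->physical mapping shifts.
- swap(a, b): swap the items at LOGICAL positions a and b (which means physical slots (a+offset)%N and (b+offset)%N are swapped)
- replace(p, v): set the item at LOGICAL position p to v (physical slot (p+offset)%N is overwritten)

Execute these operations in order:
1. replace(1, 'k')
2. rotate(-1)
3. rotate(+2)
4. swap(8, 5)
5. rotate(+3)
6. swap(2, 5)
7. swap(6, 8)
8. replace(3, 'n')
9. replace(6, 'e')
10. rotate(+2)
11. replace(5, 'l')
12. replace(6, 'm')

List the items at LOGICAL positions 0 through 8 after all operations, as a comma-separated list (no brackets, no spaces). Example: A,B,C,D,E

Answer: G,n,I,A,e,l,m,E,F

Derivation:
After op 1 (replace(1, 'k')): offset=0, physical=[A,k,C,D,E,F,G,H,I], logical=[A,k,C,D,E,F,G,H,I]
After op 2 (rotate(-1)): offset=8, physical=[A,k,C,D,E,F,G,H,I], logical=[I,A,k,C,D,E,F,G,H]
After op 3 (rotate(+2)): offset=1, physical=[A,k,C,D,E,F,G,H,I], logical=[k,C,D,E,F,G,H,I,A]
After op 4 (swap(8, 5)): offset=1, physical=[G,k,C,D,E,F,A,H,I], logical=[k,C,D,E,F,A,H,I,G]
After op 5 (rotate(+3)): offset=4, physical=[G,k,C,D,E,F,A,H,I], logical=[E,F,A,H,I,G,k,C,D]
After op 6 (swap(2, 5)): offset=4, physical=[A,k,C,D,E,F,G,H,I], logical=[E,F,G,H,I,A,k,C,D]
After op 7 (swap(6, 8)): offset=4, physical=[A,D,C,k,E,F,G,H,I], logical=[E,F,G,H,I,A,D,C,k]
After op 8 (replace(3, 'n')): offset=4, physical=[A,D,C,k,E,F,G,n,I], logical=[E,F,G,n,I,A,D,C,k]
After op 9 (replace(6, 'e')): offset=4, physical=[A,e,C,k,E,F,G,n,I], logical=[E,F,G,n,I,A,e,C,k]
After op 10 (rotate(+2)): offset=6, physical=[A,e,C,k,E,F,G,n,I], logical=[G,n,I,A,e,C,k,E,F]
After op 11 (replace(5, 'l')): offset=6, physical=[A,e,l,k,E,F,G,n,I], logical=[G,n,I,A,e,l,k,E,F]
After op 12 (replace(6, 'm')): offset=6, physical=[A,e,l,m,E,F,G,n,I], logical=[G,n,I,A,e,l,m,E,F]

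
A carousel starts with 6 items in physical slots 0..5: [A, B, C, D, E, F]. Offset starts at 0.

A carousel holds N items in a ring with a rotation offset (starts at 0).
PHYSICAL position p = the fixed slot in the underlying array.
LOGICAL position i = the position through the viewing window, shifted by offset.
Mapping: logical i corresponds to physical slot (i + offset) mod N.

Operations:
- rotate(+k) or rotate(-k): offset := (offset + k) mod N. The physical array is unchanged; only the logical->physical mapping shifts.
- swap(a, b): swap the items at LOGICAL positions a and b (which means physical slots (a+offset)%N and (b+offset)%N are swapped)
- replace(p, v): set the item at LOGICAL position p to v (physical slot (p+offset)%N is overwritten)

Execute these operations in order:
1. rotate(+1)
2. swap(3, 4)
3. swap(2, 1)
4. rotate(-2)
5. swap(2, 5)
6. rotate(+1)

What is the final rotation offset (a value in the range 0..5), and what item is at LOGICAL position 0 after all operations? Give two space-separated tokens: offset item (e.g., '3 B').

Answer: 0 A

Derivation:
After op 1 (rotate(+1)): offset=1, physical=[A,B,C,D,E,F], logical=[B,C,D,E,F,A]
After op 2 (swap(3, 4)): offset=1, physical=[A,B,C,D,F,E], logical=[B,C,D,F,E,A]
After op 3 (swap(2, 1)): offset=1, physical=[A,B,D,C,F,E], logical=[B,D,C,F,E,A]
After op 4 (rotate(-2)): offset=5, physical=[A,B,D,C,F,E], logical=[E,A,B,D,C,F]
After op 5 (swap(2, 5)): offset=5, physical=[A,F,D,C,B,E], logical=[E,A,F,D,C,B]
After op 6 (rotate(+1)): offset=0, physical=[A,F,D,C,B,E], logical=[A,F,D,C,B,E]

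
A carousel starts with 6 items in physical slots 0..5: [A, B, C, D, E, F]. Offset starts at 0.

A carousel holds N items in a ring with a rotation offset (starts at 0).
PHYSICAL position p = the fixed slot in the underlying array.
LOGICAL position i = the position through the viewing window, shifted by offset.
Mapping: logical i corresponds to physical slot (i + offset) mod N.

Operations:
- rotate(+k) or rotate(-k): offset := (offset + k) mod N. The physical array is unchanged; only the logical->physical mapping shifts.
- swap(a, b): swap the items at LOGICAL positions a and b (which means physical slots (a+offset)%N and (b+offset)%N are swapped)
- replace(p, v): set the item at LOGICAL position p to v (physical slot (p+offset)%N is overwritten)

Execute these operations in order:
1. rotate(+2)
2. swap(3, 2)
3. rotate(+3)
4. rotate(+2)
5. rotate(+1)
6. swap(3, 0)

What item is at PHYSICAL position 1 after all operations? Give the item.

After op 1 (rotate(+2)): offset=2, physical=[A,B,C,D,E,F], logical=[C,D,E,F,A,B]
After op 2 (swap(3, 2)): offset=2, physical=[A,B,C,D,F,E], logical=[C,D,F,E,A,B]
After op 3 (rotate(+3)): offset=5, physical=[A,B,C,D,F,E], logical=[E,A,B,C,D,F]
After op 4 (rotate(+2)): offset=1, physical=[A,B,C,D,F,E], logical=[B,C,D,F,E,A]
After op 5 (rotate(+1)): offset=2, physical=[A,B,C,D,F,E], logical=[C,D,F,E,A,B]
After op 6 (swap(3, 0)): offset=2, physical=[A,B,E,D,F,C], logical=[E,D,F,C,A,B]

Answer: B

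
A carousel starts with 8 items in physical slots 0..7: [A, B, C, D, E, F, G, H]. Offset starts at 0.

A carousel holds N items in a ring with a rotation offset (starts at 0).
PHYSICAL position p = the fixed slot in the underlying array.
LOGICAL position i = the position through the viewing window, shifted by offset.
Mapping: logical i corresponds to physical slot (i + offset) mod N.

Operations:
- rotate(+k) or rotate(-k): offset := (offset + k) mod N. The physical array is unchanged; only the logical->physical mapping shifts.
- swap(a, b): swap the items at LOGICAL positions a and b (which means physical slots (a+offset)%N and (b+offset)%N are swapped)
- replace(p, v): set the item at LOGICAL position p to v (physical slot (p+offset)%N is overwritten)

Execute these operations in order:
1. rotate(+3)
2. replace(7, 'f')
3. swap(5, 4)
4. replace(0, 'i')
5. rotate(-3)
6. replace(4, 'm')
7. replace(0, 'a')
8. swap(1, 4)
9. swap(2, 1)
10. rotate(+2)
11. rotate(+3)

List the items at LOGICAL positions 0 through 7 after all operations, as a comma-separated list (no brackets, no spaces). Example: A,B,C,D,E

After op 1 (rotate(+3)): offset=3, physical=[A,B,C,D,E,F,G,H], logical=[D,E,F,G,H,A,B,C]
After op 2 (replace(7, 'f')): offset=3, physical=[A,B,f,D,E,F,G,H], logical=[D,E,F,G,H,A,B,f]
After op 3 (swap(5, 4)): offset=3, physical=[H,B,f,D,E,F,G,A], logical=[D,E,F,G,A,H,B,f]
After op 4 (replace(0, 'i')): offset=3, physical=[H,B,f,i,E,F,G,A], logical=[i,E,F,G,A,H,B,f]
After op 5 (rotate(-3)): offset=0, physical=[H,B,f,i,E,F,G,A], logical=[H,B,f,i,E,F,G,A]
After op 6 (replace(4, 'm')): offset=0, physical=[H,B,f,i,m,F,G,A], logical=[H,B,f,i,m,F,G,A]
After op 7 (replace(0, 'a')): offset=0, physical=[a,B,f,i,m,F,G,A], logical=[a,B,f,i,m,F,G,A]
After op 8 (swap(1, 4)): offset=0, physical=[a,m,f,i,B,F,G,A], logical=[a,m,f,i,B,F,G,A]
After op 9 (swap(2, 1)): offset=0, physical=[a,f,m,i,B,F,G,A], logical=[a,f,m,i,B,F,G,A]
After op 10 (rotate(+2)): offset=2, physical=[a,f,m,i,B,F,G,A], logical=[m,i,B,F,G,A,a,f]
After op 11 (rotate(+3)): offset=5, physical=[a,f,m,i,B,F,G,A], logical=[F,G,A,a,f,m,i,B]

Answer: F,G,A,a,f,m,i,B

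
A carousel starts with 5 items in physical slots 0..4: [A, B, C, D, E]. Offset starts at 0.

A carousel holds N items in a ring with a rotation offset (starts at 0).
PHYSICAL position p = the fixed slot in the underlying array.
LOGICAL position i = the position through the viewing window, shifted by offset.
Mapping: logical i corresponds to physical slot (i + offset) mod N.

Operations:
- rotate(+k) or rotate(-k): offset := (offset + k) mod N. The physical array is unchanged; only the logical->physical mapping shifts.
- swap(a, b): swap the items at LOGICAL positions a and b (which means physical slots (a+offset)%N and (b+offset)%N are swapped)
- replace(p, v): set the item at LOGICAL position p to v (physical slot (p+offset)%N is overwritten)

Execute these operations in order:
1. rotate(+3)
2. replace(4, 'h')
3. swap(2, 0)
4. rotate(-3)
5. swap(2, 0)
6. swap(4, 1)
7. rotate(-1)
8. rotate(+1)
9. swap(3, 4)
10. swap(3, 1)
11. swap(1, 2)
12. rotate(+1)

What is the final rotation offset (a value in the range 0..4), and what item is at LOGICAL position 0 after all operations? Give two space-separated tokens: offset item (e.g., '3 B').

Answer: 1 D

Derivation:
After op 1 (rotate(+3)): offset=3, physical=[A,B,C,D,E], logical=[D,E,A,B,C]
After op 2 (replace(4, 'h')): offset=3, physical=[A,B,h,D,E], logical=[D,E,A,B,h]
After op 3 (swap(2, 0)): offset=3, physical=[D,B,h,A,E], logical=[A,E,D,B,h]
After op 4 (rotate(-3)): offset=0, physical=[D,B,h,A,E], logical=[D,B,h,A,E]
After op 5 (swap(2, 0)): offset=0, physical=[h,B,D,A,E], logical=[h,B,D,A,E]
After op 6 (swap(4, 1)): offset=0, physical=[h,E,D,A,B], logical=[h,E,D,A,B]
After op 7 (rotate(-1)): offset=4, physical=[h,E,D,A,B], logical=[B,h,E,D,A]
After op 8 (rotate(+1)): offset=0, physical=[h,E,D,A,B], logical=[h,E,D,A,B]
After op 9 (swap(3, 4)): offset=0, physical=[h,E,D,B,A], logical=[h,E,D,B,A]
After op 10 (swap(3, 1)): offset=0, physical=[h,B,D,E,A], logical=[h,B,D,E,A]
After op 11 (swap(1, 2)): offset=0, physical=[h,D,B,E,A], logical=[h,D,B,E,A]
After op 12 (rotate(+1)): offset=1, physical=[h,D,B,E,A], logical=[D,B,E,A,h]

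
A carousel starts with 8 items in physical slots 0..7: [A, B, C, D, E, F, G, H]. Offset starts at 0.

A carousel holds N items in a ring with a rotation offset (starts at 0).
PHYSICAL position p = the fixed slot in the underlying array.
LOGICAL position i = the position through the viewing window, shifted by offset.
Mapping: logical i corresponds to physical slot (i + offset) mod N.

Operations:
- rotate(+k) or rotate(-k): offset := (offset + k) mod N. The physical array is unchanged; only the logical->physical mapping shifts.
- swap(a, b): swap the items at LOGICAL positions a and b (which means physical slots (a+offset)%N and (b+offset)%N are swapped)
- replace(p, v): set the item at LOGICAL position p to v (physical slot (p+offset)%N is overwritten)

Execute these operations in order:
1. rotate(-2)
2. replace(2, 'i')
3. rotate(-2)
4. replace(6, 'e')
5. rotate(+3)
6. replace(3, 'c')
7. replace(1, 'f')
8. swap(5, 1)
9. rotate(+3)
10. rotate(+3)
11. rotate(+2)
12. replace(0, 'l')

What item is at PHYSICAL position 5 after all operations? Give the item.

After op 1 (rotate(-2)): offset=6, physical=[A,B,C,D,E,F,G,H], logical=[G,H,A,B,C,D,E,F]
After op 2 (replace(2, 'i')): offset=6, physical=[i,B,C,D,E,F,G,H], logical=[G,H,i,B,C,D,E,F]
After op 3 (rotate(-2)): offset=4, physical=[i,B,C,D,E,F,G,H], logical=[E,F,G,H,i,B,C,D]
After op 4 (replace(6, 'e')): offset=4, physical=[i,B,e,D,E,F,G,H], logical=[E,F,G,H,i,B,e,D]
After op 5 (rotate(+3)): offset=7, physical=[i,B,e,D,E,F,G,H], logical=[H,i,B,e,D,E,F,G]
After op 6 (replace(3, 'c')): offset=7, physical=[i,B,c,D,E,F,G,H], logical=[H,i,B,c,D,E,F,G]
After op 7 (replace(1, 'f')): offset=7, physical=[f,B,c,D,E,F,G,H], logical=[H,f,B,c,D,E,F,G]
After op 8 (swap(5, 1)): offset=7, physical=[E,B,c,D,f,F,G,H], logical=[H,E,B,c,D,f,F,G]
After op 9 (rotate(+3)): offset=2, physical=[E,B,c,D,f,F,G,H], logical=[c,D,f,F,G,H,E,B]
After op 10 (rotate(+3)): offset=5, physical=[E,B,c,D,f,F,G,H], logical=[F,G,H,E,B,c,D,f]
After op 11 (rotate(+2)): offset=7, physical=[E,B,c,D,f,F,G,H], logical=[H,E,B,c,D,f,F,G]
After op 12 (replace(0, 'l')): offset=7, physical=[E,B,c,D,f,F,G,l], logical=[l,E,B,c,D,f,F,G]

Answer: F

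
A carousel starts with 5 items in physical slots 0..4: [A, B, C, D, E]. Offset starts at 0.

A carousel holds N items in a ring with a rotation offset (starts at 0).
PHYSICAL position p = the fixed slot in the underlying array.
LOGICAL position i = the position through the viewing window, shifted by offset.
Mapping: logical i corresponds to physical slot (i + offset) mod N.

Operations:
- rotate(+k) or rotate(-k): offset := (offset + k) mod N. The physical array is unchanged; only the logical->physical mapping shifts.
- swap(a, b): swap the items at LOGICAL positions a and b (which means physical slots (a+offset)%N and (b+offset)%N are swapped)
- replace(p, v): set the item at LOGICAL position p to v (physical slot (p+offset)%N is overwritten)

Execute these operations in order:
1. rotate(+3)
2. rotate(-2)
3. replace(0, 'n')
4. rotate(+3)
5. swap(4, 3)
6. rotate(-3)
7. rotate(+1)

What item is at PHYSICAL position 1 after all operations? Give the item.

After op 1 (rotate(+3)): offset=3, physical=[A,B,C,D,E], logical=[D,E,A,B,C]
After op 2 (rotate(-2)): offset=1, physical=[A,B,C,D,E], logical=[B,C,D,E,A]
After op 3 (replace(0, 'n')): offset=1, physical=[A,n,C,D,E], logical=[n,C,D,E,A]
After op 4 (rotate(+3)): offset=4, physical=[A,n,C,D,E], logical=[E,A,n,C,D]
After op 5 (swap(4, 3)): offset=4, physical=[A,n,D,C,E], logical=[E,A,n,D,C]
After op 6 (rotate(-3)): offset=1, physical=[A,n,D,C,E], logical=[n,D,C,E,A]
After op 7 (rotate(+1)): offset=2, physical=[A,n,D,C,E], logical=[D,C,E,A,n]

Answer: n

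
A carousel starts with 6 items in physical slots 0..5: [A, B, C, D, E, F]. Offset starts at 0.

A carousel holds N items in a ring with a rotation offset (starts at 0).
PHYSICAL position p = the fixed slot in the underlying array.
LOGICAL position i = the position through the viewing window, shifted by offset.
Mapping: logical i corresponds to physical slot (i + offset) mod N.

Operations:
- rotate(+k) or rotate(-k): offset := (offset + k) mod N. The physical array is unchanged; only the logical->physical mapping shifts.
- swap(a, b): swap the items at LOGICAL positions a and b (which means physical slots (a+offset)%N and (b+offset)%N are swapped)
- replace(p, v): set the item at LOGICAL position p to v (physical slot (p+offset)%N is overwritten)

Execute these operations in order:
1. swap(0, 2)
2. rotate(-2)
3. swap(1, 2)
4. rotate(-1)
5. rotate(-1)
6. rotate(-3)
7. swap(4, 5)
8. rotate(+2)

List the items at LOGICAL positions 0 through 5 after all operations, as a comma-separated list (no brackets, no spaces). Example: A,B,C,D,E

Answer: B,A,E,D,C,F

Derivation:
After op 1 (swap(0, 2)): offset=0, physical=[C,B,A,D,E,F], logical=[C,B,A,D,E,F]
After op 2 (rotate(-2)): offset=4, physical=[C,B,A,D,E,F], logical=[E,F,C,B,A,D]
After op 3 (swap(1, 2)): offset=4, physical=[F,B,A,D,E,C], logical=[E,C,F,B,A,D]
After op 4 (rotate(-1)): offset=3, physical=[F,B,A,D,E,C], logical=[D,E,C,F,B,A]
After op 5 (rotate(-1)): offset=2, physical=[F,B,A,D,E,C], logical=[A,D,E,C,F,B]
After op 6 (rotate(-3)): offset=5, physical=[F,B,A,D,E,C], logical=[C,F,B,A,D,E]
After op 7 (swap(4, 5)): offset=5, physical=[F,B,A,E,D,C], logical=[C,F,B,A,E,D]
After op 8 (rotate(+2)): offset=1, physical=[F,B,A,E,D,C], logical=[B,A,E,D,C,F]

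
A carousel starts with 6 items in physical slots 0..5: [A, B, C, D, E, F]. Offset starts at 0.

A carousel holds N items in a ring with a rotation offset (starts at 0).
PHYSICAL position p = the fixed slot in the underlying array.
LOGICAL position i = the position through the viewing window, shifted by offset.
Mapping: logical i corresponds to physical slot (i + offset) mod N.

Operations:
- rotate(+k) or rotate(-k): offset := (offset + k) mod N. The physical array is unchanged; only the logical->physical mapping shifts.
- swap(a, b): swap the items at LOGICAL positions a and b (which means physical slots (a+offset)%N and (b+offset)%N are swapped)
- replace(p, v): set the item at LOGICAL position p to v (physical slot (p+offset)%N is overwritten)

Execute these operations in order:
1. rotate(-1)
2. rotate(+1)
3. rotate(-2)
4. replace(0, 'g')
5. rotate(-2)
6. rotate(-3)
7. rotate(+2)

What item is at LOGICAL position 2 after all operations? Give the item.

After op 1 (rotate(-1)): offset=5, physical=[A,B,C,D,E,F], logical=[F,A,B,C,D,E]
After op 2 (rotate(+1)): offset=0, physical=[A,B,C,D,E,F], logical=[A,B,C,D,E,F]
After op 3 (rotate(-2)): offset=4, physical=[A,B,C,D,E,F], logical=[E,F,A,B,C,D]
After op 4 (replace(0, 'g')): offset=4, physical=[A,B,C,D,g,F], logical=[g,F,A,B,C,D]
After op 5 (rotate(-2)): offset=2, physical=[A,B,C,D,g,F], logical=[C,D,g,F,A,B]
After op 6 (rotate(-3)): offset=5, physical=[A,B,C,D,g,F], logical=[F,A,B,C,D,g]
After op 7 (rotate(+2)): offset=1, physical=[A,B,C,D,g,F], logical=[B,C,D,g,F,A]

Answer: D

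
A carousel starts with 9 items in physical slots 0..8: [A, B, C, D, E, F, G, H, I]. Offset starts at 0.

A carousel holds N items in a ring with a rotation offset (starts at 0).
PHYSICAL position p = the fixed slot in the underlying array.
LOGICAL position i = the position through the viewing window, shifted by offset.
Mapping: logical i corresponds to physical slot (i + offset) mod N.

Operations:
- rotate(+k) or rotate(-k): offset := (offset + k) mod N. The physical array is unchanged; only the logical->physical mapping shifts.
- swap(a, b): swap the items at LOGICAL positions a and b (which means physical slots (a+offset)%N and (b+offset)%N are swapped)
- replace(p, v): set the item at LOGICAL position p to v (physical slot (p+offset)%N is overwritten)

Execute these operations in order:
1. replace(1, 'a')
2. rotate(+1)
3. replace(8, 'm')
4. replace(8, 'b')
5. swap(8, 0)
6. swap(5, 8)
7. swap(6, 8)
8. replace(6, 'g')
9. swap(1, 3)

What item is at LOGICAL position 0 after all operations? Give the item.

Answer: b

Derivation:
After op 1 (replace(1, 'a')): offset=0, physical=[A,a,C,D,E,F,G,H,I], logical=[A,a,C,D,E,F,G,H,I]
After op 2 (rotate(+1)): offset=1, physical=[A,a,C,D,E,F,G,H,I], logical=[a,C,D,E,F,G,H,I,A]
After op 3 (replace(8, 'm')): offset=1, physical=[m,a,C,D,E,F,G,H,I], logical=[a,C,D,E,F,G,H,I,m]
After op 4 (replace(8, 'b')): offset=1, physical=[b,a,C,D,E,F,G,H,I], logical=[a,C,D,E,F,G,H,I,b]
After op 5 (swap(8, 0)): offset=1, physical=[a,b,C,D,E,F,G,H,I], logical=[b,C,D,E,F,G,H,I,a]
After op 6 (swap(5, 8)): offset=1, physical=[G,b,C,D,E,F,a,H,I], logical=[b,C,D,E,F,a,H,I,G]
After op 7 (swap(6, 8)): offset=1, physical=[H,b,C,D,E,F,a,G,I], logical=[b,C,D,E,F,a,G,I,H]
After op 8 (replace(6, 'g')): offset=1, physical=[H,b,C,D,E,F,a,g,I], logical=[b,C,D,E,F,a,g,I,H]
After op 9 (swap(1, 3)): offset=1, physical=[H,b,E,D,C,F,a,g,I], logical=[b,E,D,C,F,a,g,I,H]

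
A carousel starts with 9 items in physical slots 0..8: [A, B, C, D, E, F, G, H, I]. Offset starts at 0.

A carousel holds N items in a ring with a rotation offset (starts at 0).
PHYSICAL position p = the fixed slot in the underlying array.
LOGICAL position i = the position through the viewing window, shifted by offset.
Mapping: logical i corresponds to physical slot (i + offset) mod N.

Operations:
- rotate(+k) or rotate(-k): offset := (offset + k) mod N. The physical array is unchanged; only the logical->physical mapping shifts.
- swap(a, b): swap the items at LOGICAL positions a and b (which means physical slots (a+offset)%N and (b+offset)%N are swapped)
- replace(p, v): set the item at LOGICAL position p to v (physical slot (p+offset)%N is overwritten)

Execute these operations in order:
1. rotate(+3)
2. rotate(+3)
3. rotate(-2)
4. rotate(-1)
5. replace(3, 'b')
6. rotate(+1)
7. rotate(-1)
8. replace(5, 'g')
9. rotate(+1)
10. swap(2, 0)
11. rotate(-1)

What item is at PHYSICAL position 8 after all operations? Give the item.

After op 1 (rotate(+3)): offset=3, physical=[A,B,C,D,E,F,G,H,I], logical=[D,E,F,G,H,I,A,B,C]
After op 2 (rotate(+3)): offset=6, physical=[A,B,C,D,E,F,G,H,I], logical=[G,H,I,A,B,C,D,E,F]
After op 3 (rotate(-2)): offset=4, physical=[A,B,C,D,E,F,G,H,I], logical=[E,F,G,H,I,A,B,C,D]
After op 4 (rotate(-1)): offset=3, physical=[A,B,C,D,E,F,G,H,I], logical=[D,E,F,G,H,I,A,B,C]
After op 5 (replace(3, 'b')): offset=3, physical=[A,B,C,D,E,F,b,H,I], logical=[D,E,F,b,H,I,A,B,C]
After op 6 (rotate(+1)): offset=4, physical=[A,B,C,D,E,F,b,H,I], logical=[E,F,b,H,I,A,B,C,D]
After op 7 (rotate(-1)): offset=3, physical=[A,B,C,D,E,F,b,H,I], logical=[D,E,F,b,H,I,A,B,C]
After op 8 (replace(5, 'g')): offset=3, physical=[A,B,C,D,E,F,b,H,g], logical=[D,E,F,b,H,g,A,B,C]
After op 9 (rotate(+1)): offset=4, physical=[A,B,C,D,E,F,b,H,g], logical=[E,F,b,H,g,A,B,C,D]
After op 10 (swap(2, 0)): offset=4, physical=[A,B,C,D,b,F,E,H,g], logical=[b,F,E,H,g,A,B,C,D]
After op 11 (rotate(-1)): offset=3, physical=[A,B,C,D,b,F,E,H,g], logical=[D,b,F,E,H,g,A,B,C]

Answer: g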